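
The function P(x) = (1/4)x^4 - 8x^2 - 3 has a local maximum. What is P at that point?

P'(x) = x^3 - 16x = 0 at x = -4, 0, 4.
Since P''(x) = 3x^2 - 16, we get P''(-4) = 32 > 0 ⇒ local minimum; P''(0) = -16 < 0 ⇒ local maximum; P''(4) = 32 > 0 ⇒ local minimum.
Thus P has its local maximum at x = 0, with value -3.

-3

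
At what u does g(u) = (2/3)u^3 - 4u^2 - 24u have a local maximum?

-2

Critical points: g'(u) = 2u^2 - 8u - 24 vanishes at u = -2, 6.
Since g''(u) = 4u - 8, we get g''(-2) = -16 < 0 ⇒ local maximum; g''(6) = 16 > 0 ⇒ local minimum.
The local maximum is g(-2) = 80/3.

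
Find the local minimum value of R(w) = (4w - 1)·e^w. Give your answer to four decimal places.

-1.8895

R'(w) = 4·e^w + (4w - 1)·1·e^w = (4w + 3)·e^w. Since e^w > 0, the only critical point is w = -3/4.
R''(-3/4) has the same sign as 4 > 0, so this is a local minimum.
R(-3/4) = (-4)·e^(-3/4) ≈ -1.8895.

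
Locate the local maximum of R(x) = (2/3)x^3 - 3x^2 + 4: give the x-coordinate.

R'(x) = 2x^2 - 6x. Setting R'(x) = 0 gives x ∈ {0, 3}.
Second-derivative test with R''(x) = 4x - 6: R''(0) = -6 < 0 ⇒ local maximum; R''(3) = 6 > 0 ⇒ local minimum.
Thus R has its local maximum at x = 0, with value 4.

0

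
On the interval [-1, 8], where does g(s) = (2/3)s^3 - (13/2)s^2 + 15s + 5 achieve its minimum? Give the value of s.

g'(s) = 2s^2 - 13s + 15, which vanishes at s = 3/2 and s = 5.
Compare values at every candidate in [-1, 8]: g(-1) = -103/6,  g(3/2) = 121/8,  g(5) = 5/6,  g(8) = 151/3.
So the minimum is g(-1) = -103/6.

-1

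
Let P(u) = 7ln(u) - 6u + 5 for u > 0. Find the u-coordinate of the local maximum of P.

P'(u) = 7/u − 6 = 0 gives u = 7/6.
P''(u) = -7/u², which is negative for u > 0, so this is a local maximum.
P(7/6) = 7·ln(7/6) - 7 + 5 ≈ -0.9209.

7/6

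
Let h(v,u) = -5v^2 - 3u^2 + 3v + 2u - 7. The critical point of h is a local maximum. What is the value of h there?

-373/60

∂h/∂v = -10v + 3 = 0 and ∂h/∂u = -6u + 2 = 0, so (v, u) = (3/10, 1/3).
The Hessian has h_{vv} = -10, h_{uu} = -6, h_{vu} = 0, giving D = 60 > 0 with h_{vv} < 0, so the point is a local maximum.
h(3/10, 1/3) = -373/60.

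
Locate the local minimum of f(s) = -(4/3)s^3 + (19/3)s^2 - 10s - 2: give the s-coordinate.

f'(s) = -4s^2 + (38/3)s - 10 = 0 at s = 3/2, 5/3.
f''(s) = -8s + 38/3. f''(3/2) = 2/3 > 0 ⇒ local minimum; f''(5/3) = -2/3 < 0 ⇒ local maximum.
The local minimum is f(3/2) = -29/4.

3/2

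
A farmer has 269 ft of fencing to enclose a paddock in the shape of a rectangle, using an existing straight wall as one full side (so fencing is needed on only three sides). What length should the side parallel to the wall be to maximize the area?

Let the sides perpendicular to the wall have length x and the parallel side y, so 2x + y = 269 and the area is A = xy = x(269 − 2x).
A'(x) = 269 − 4x = 0 gives x = 269/4, and A''(x) = −4 < 0 confirms a maximum.
Then y = 269 − 2·269/4 = 269/2 and A = 72361/8.

269/2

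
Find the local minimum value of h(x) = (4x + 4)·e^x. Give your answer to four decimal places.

Differentiating with the product rule gives h'(x) = (4x + 8)·e^x. Since e^x > 0, the only critical point is x = -2.
h''(-2) has the same sign as 4 > 0, so this is a local minimum.
h(-2) = (-4)·e^(-2) ≈ -0.5413.

-0.5413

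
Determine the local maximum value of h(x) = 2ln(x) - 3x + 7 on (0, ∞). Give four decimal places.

h'(x) = 2/x − 3 = 0 gives x = 2/3.
h''(x) = -2/x², which is negative for x > 0, so this is a local maximum.
h(2/3) = 2·ln(2/3) - 2 + 7 ≈ 4.1891.

4.1891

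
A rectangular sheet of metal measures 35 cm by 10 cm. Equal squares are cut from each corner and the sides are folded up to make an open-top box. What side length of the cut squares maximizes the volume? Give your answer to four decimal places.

With cut size x, the volume is V(x) = x(35 − 2x)(10 − 2x) for 0 < x < 5.
V'(x) = 12x^2 − 180x + 350. Setting V'(x) = 0 gives x ≈ 2.2958 (the root in (0, 5)).
V''(x) = 24x − 180 is negative there, so this is the maximum; V ≈ 377.5691.

2.2958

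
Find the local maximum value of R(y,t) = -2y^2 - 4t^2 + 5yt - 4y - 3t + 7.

191/7

∂R/∂y = -4y + 5t - 4 = 0 and ∂R/∂t = 5y - 8t - 3 = 0, so (y, t) = (-47/7, -32/7).
The Hessian has R_{yy} = -4, R_{tt} = -8, R_{yt} = 5, giving D = 7 > 0 with R_{yy} < 0, so the point is a local maximum.
R(-47/7, -32/7) = 191/7.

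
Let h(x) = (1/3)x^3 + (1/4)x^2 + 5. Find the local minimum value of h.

h'(x) = x^2 + (1/2)x = 0 at x = -1/2, 0.
h''(x) = 2x + 1/2. h''(-1/2) = -1/2 < 0 ⇒ local maximum; h''(0) = 1/2 > 0 ⇒ local minimum.
The local minimum is h(0) = 5.

5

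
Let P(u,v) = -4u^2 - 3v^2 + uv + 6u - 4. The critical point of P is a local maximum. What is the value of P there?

∂P/∂u = -8u + v + 6 = 0 and ∂P/∂v = u - 6v = 0, so (u, v) = (36/47, 6/47).
The Hessian has P_{uu} = -8, P_{vv} = -6, P_{uv} = 1, giving D = 47 > 0 with P_{uu} < 0, so the point is a local maximum.
P(36/47, 6/47) = -80/47.

-80/47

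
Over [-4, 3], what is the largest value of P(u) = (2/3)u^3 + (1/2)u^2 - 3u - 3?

Differentiating, P'(u) = 2u^2 + u - 3; which vanishes at u = -3/2 and u = 1.
Candidates: P(-4) = -77/3, P(-3/2) = 3/8, P(1) = -29/6, P(3) = 21/2.
The maximum over the interval is 21/2, attained at u = 3.

21/2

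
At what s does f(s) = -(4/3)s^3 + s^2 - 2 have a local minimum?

0

f'(s) = -4s^2 + 2s. Setting f'(s) = 0 gives s ∈ {0, 1/2}.
Since f''(s) = -8s + 2, we get f''(0) = 2 > 0 ⇒ local minimum; f''(1/2) = -2 < 0 ⇒ local maximum.
The local minimum is f(0) = -2.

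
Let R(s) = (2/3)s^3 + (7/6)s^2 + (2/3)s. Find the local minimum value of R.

-1/8

R'(s) = 2s^2 + (7/3)s + 2/3 = 0 at s = -2/3, -1/2.
R''(s) = 4s + 7/3. R''(-2/3) = -1/3 < 0 ⇒ local maximum; R''(-1/2) = 1/3 > 0 ⇒ local minimum.
Thus R has its local minimum at s = -1/2, with value -1/8.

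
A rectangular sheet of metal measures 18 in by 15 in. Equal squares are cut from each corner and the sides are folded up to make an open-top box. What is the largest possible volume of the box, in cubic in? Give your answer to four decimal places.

326.6007

With cut size x, the volume is V(x) = x(18 − 2x)(15 − 2x) for 0 < x < 7.5.
V'(x) = 12x^2 − 132x + 270. Setting V'(x) = 0 gives x ≈ 2.7161 (the root in (0, 7.5)).
V''(x) = 24x − 132 is negative there, so this is the maximum; V ≈ 326.6007.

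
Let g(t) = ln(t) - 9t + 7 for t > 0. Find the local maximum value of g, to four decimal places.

3.8028

g'(t) = 1/t − 9 = 0 gives t = 1/9.
g''(t) = -1/t², which is negative for t > 0, so this is a local maximum.
g(1/9) = 1·ln(1/9) - 1 + 7 ≈ 3.8028.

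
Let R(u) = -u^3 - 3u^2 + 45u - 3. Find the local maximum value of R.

78

R'(u) = -3u^2 - 6u + 45. Setting R'(u) = 0 gives u ∈ {-5, 3}.
Since R''(u) = -6u - 6, we get R''(-5) = 24 > 0 ⇒ local minimum; R''(3) = -24 < 0 ⇒ local maximum.
The local maximum is R(3) = 78.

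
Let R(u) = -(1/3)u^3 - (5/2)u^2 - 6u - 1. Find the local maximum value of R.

11/3

R'(u) = -u^2 - 5u - 6. Setting R'(u) = 0 gives u ∈ {-3, -2}.
R''(u) = -2u - 5. R''(-3) = 1 > 0 ⇒ local minimum; R''(-2) = -1 < 0 ⇒ local maximum.
Thus R has its local maximum at u = -2, with value 11/3.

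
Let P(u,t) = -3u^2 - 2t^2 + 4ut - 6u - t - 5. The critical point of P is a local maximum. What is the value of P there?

59/8

∂P/∂u = -6u + 4t - 6 = 0 and ∂P/∂t = 4u - 4t - 1 = 0, so (u, t) = (-7/2, -15/4).
The Hessian has P_{uu} = -6, P_{tt} = -4, P_{ut} = 4, giving D = 8 > 0 with P_{uu} < 0, so the point is a local maximum.
P(-7/2, -15/4) = 59/8.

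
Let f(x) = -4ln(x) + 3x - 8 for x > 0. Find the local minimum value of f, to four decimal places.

f'(x) = -4/x + 3 = 0 gives x = 4/3.
f''(x) = 4/x², which is positive for x > 0, so this is a local minimum.
f(4/3) = -4·ln(4/3) + 4 - 8 ≈ -5.1507.

-5.1507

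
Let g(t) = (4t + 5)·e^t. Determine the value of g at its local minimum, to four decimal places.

-0.4216

Differentiating with the product rule gives g'(t) = (4t + 9)·e^t. Since e^t > 0, the only critical point is t = -9/4.
g''(-9/4) has the same sign as 4 > 0, so this is a local minimum.
g(-9/4) = (-4)·e^(-9/4) ≈ -0.4216.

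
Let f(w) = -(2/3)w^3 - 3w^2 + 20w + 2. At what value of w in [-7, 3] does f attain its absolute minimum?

The derivative is -2w^2 - 6w + 20, which vanishes at w = -5 and w = 2.
Candidates: f(-7) = -169/3, f(-5) = -269/3, f(2) = 74/3, f(3) = 17.
So the minimum is f(-5) = -269/3.

-5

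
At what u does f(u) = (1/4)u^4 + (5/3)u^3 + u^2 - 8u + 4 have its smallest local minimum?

f'(u) = u^3 + 5u^2 + 2u - 8 = 0 at u = -4, -2, 1.
Second-derivative test with f''(u) = 3u^2 + 10u + 2: f''(-4) = 10 > 0 ⇒ local minimum; f''(-2) = -6 < 0 ⇒ local maximum; f''(1) = 15 > 0 ⇒ local minimum.
So the smallest local minimum value is f(1) = -13/12.

1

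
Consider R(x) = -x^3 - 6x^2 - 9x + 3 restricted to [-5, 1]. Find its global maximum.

The derivative is -3x^2 - 12x - 9, which vanishes at x = -3 and x = -1.
Compare values at every candidate in [-5, 1]: R(-5) = 23,  R(-3) = 3,  R(-1) = 7,  R(1) = -13.
So the maximum is R(-5) = 23.

23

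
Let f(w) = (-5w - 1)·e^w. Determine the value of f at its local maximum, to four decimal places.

1.5060

Differentiating with the product rule gives f'(w) = (-5w - 6)·e^w. Since e^w > 0, the only critical point is w = -6/5.
f''(-6/5) has the same sign as -5 < 0, so this is a local maximum.
f(-6/5) = (5)·e^(-6/5) ≈ 1.5060.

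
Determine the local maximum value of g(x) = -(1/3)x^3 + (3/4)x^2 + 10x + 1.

95/3

g'(x) = -x^2 + (3/2)x + 10. Setting g'(x) = 0 gives x ∈ {-5/2, 4}.
Second-derivative test with g''(x) = -2x + 3/2: g''(-5/2) = 13/2 > 0 ⇒ local minimum; g''(4) = -13/2 < 0 ⇒ local maximum.
Thus g has its local maximum at x = 4, with value 95/3.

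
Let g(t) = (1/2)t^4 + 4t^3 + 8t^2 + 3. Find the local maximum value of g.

Critical points: g'(t) = 2t^3 + 12t^2 + 16t vanishes at t = -4, -2, 0.
g''(t) = 6t^2 + 24t + 16. g''(-4) = 16 > 0 ⇒ local minimum; g''(-2) = -8 < 0 ⇒ local maximum; g''(0) = 16 > 0 ⇒ local minimum.
The local maximum is g(-2) = 11.

11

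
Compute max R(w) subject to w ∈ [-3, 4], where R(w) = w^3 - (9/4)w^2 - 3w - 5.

Differentiating, R'(w) = 3w^2 - (9/2)w - 3; which vanishes at w = -1/2 and w = 2.
Candidates: R(-3) = -173/4; R(-1/2) = -67/16; R(2) = -12; R(4) = 11.
Hence the absolute maximum is 11 at w = 4.

11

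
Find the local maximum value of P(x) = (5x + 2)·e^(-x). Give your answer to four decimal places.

2.7441

Differentiating with the product rule gives P'(x) = (-5x + 3)·e^(-x). Since e^(-x) > 0, the only critical point is x = 3/5.
P''(3/5) has the same sign as -5 < 0, so this is a local maximum.
P(3/5) = (5)·e^(-3/5) ≈ 2.7441.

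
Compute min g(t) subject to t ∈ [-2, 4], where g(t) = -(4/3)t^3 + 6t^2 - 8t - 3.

-73/3

g'(t) = -4t^2 + 12t - 8, which vanishes at t = 1 and t = 2.
Candidates: g(-2) = 143/3, g(1) = -19/3, g(2) = -17/3, g(4) = -73/3.
Hence the absolute minimum is -73/3 at t = 4.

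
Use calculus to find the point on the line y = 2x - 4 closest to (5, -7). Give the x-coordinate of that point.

-1/5

Minimize D(x)^2 = (x - 5)^2 + (2x + 3)^2.
d/dx[D^2] = 2(x - 5) + 2·2·(2x + 3) = 0 ⇒ x = -1/5.
Then y = -22/5 and the distance is √(169/5) ≈ 5.8138.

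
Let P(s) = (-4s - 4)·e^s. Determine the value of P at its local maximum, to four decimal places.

By the product rule, P'(s) = (-4s - 8)·e^s. Since e^s > 0, the only critical point is s = -2.
P''(-2) has the same sign as -4 < 0, so this is a local maximum.
P(-2) = (4)·e^(-2) ≈ 0.5413.

0.5413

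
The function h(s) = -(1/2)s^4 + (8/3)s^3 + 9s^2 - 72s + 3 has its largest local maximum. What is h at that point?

Critical points: h'(s) = -2s^3 + 8s^2 + 18s - 72 vanishes at s = -3, 3, 4.
Since h''(s) = -6s^2 + 16s + 18, we get h''(-3) = -84 < 0 ⇒ local maximum; h''(3) = 12 > 0 ⇒ local minimum; h''(4) = -14 < 0 ⇒ local maximum.
Thus h has its largest local maximum at s = -3, with value 375/2.

375/2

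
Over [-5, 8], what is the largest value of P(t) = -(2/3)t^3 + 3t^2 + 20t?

P'(t) = -2t^2 + 6t + 20, which vanishes at t = -2 and t = 5.
Compare values at every candidate in [-5, 8]: P(-5) = 175/3; P(-2) = -68/3; P(5) = 275/3; P(8) = 32/3.
Hence the absolute maximum is 275/3 at t = 5.

275/3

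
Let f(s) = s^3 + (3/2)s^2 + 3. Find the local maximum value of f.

f'(s) = 3s^2 + 3s = 0 at s = -1, 0.
f''(s) = 6s + 3. f''(-1) = -3 < 0 ⇒ local maximum; f''(0) = 3 > 0 ⇒ local minimum.
So the local maximum value is f(-1) = 7/2.

7/2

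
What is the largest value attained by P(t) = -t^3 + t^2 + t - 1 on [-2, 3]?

9

The derivative is -3t^2 + 2t + 1, which vanishes at t = -1/3 and t = 1.
Compare values at every candidate in [-2, 3]: P(-2) = 9, P(-1/3) = -32/27, P(1) = 0, P(3) = -16.
Hence the absolute maximum is 9 at t = -2.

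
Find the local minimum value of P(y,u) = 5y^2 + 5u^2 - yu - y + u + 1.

∂P/∂y = 10y - u - 1 = 0 and ∂P/∂u = -y + 10u + 1 = 0, so (y, u) = (1/11, -1/11).
The Hessian has P_{yy} = 10, P_{uu} = 10, P_{yu} = -1, giving D = 99 > 0 with P_{yy} > 0, so the point is a local minimum.
P(1/11, -1/11) = 10/11.

10/11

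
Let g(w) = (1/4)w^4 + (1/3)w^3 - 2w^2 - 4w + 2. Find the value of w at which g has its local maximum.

-1

g'(w) = w^3 + w^2 - 4w - 4. Setting g'(w) = 0 gives w ∈ {-2, -1, 2}.
Second-derivative test with g''(w) = 3w^2 + 2w - 4: g''(-2) = 4 > 0 ⇒ local minimum; g''(-1) = -3 < 0 ⇒ local maximum; g''(2) = 12 > 0 ⇒ local minimum.
The local maximum is g(-1) = 47/12.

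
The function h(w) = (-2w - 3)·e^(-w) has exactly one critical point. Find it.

Differentiating with the product rule gives h'(w) = (2w + 1)·e^(-w). Since e^(-w) > 0, the only critical point is w = -1/2.
h''(-1/2) has the same sign as 2 > 0, so this is a local minimum.
h(-1/2) = (-2)·e^(1/2) ≈ -3.2974.

-1/2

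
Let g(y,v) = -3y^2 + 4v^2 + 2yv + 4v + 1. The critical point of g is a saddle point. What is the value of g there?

∂g/∂y = -6y + 2v = 0 and ∂g/∂v = 2y + 8v + 4 = 0, so (y, v) = (-2/13, -6/13).
The Hessian has g_{yy} = -6, g_{vv} = 8, g_{yv} = 2, giving D = -52 < 0, so the point is a saddle point.
g(-2/13, -6/13) = 1/13.

1/13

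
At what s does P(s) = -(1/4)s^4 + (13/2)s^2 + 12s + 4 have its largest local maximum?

4

P'(s) = -s^3 + 13s + 12 = 0 at s = -3, -1, 4.
Second-derivative test with P''(s) = -3s^2 + 13: P''(-3) = -14 < 0 ⇒ local maximum; P''(-1) = 10 > 0 ⇒ local minimum; P''(4) = -35 < 0 ⇒ local maximum.
Thus P has its largest local maximum at s = 4, with value 92.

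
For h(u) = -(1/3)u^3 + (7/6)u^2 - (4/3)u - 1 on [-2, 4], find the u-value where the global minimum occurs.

4

The derivative is -u^2 + (7/3)u - 4/3, which vanishes at u = 1 and u = 4/3.
Candidates: h(-2) = 9, h(1) = -3/2, h(4/3) = -121/81, h(4) = -9.
Hence the absolute minimum is -9 at u = 4.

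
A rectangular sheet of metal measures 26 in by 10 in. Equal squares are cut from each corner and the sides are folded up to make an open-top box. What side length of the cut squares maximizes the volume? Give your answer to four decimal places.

With cut size x, the volume is V(x) = x(26 − 2x)(10 − 2x) for 0 < x < 5.
V'(x) = 12x^2 − 144x + 260. Setting V'(x) = 0 gives x ≈ 2.2141 (the root in (0, 5)).
V''(x) = 24x − 144 is negative there, so this is the maximum; V ≈ 266.1210.

2.2141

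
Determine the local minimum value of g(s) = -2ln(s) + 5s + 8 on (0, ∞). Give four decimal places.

g'(s) = -2/s + 5 = 0 gives s = 2/5.
g''(s) = 2/s², which is positive for s > 0, so this is a local minimum.
g(2/5) = -2·ln(2/5) + 2 + 8 ≈ 11.8326.

11.8326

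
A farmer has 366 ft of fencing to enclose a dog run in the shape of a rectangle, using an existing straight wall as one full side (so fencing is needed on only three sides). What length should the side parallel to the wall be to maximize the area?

183

Let the sides perpendicular to the wall have length x and the parallel side y, so 2x + y = 366 and the area is A = xy = x(366 − 2x).
A'(x) = 366 − 4x = 0 gives x = 183/2, and A''(x) = −4 < 0 confirms a maximum.
Then y = 366 − 2·183/2 = 183 and A = 33489/2.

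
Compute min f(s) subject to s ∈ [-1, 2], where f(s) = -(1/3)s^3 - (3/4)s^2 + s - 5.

-26/3

The derivative is -s^2 - (3/2)s + 1, whose only zero in [-1, 2] is s = 1/2.
Compare values at every candidate in [-1, 2]: f(-1) = -77/12,  f(1/2) = -227/48,  f(2) = -26/3.
So the minimum is f(2) = -26/3.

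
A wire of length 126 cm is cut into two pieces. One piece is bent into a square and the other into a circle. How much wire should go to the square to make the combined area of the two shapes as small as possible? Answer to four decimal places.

Let x be the length used for the square. Square side x/4; circle radius (126−x)/(2π).
A(x) = (x/4)² + π·((126−x)/(2π))² = x²/16 + (126−x)²/(4π) for 0 ≤ x ≤ 126. A'(x) = x/8 − (126−x)/(2π) = 0 gives x = 4·126/(π+4) ≈ 70.5725.
A'' = 1/8 + 1/(2π) > 0, so this gives the minimum combined area; x ≈ 70.5725 cm to the square.

70.5725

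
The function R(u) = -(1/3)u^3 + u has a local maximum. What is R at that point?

2/3

Critical points: R'(u) = -u^2 + 1 vanishes at u = -1, 1.
Since R''(u) = -2u, we get R''(-1) = 2 > 0 ⇒ local minimum; R''(1) = -2 < 0 ⇒ local maximum.
The local maximum is R(1) = 2/3.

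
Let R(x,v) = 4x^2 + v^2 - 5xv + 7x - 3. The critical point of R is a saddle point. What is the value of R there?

22/9

∂R/∂x = 8x - 5v + 7 = 0 and ∂R/∂v = -5x + 2v = 0, so (x, v) = (14/9, 35/9).
The Hessian has R_{xx} = 8, R_{vv} = 2, R_{xv} = -5, giving D = -9 < 0, so the point is a saddle point.
R(14/9, 35/9) = 22/9.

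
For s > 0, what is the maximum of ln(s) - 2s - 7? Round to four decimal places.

h'(s) = 1/s − 2 = 0 gives s = 1/2.
h''(s) = -1/s², which is negative for s > 0, so this is a local maximum.
h(1/2) = 1·ln(1/2) - 1 - 7 ≈ -8.6931.

-8.6931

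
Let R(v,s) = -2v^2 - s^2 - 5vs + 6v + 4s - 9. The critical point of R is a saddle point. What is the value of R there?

-101/17

∂R/∂v = -4v - 5s + 6 = 0 and ∂R/∂s = -5v - 2s + 4 = 0, so (v, s) = (8/17, 14/17).
The Hessian has R_{vv} = -4, R_{ss} = -2, R_{vs} = -5, giving D = -17 < 0, so the point is a saddle point.
R(8/17, 14/17) = -101/17.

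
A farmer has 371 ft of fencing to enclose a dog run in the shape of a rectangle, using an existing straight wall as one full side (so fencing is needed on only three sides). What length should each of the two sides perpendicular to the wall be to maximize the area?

371/4

Let the sides perpendicular to the wall have length x and the parallel side y, so 2x + y = 371 and the area is A = xy = x(371 − 2x).
A'(x) = 371 − 4x = 0 gives x = 371/4, and A''(x) = −4 < 0 confirms a maximum.
Then y = 371 − 2·371/4 = 371/2 and A = 137641/8.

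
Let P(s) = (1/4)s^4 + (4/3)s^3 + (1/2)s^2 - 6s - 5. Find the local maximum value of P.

Critical points: P'(s) = s^3 + 4s^2 + s - 6 vanishes at s = -3, -2, 1.
P''(s) = 3s^2 + 8s + 1. P''(-3) = 4 > 0 ⇒ local minimum; P''(-2) = -3 < 0 ⇒ local maximum; P''(1) = 12 > 0 ⇒ local minimum.
The local maximum is P(-2) = 7/3.

7/3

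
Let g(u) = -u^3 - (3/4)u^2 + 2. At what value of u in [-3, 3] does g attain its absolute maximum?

-3

Differentiating, g'(u) = -3u^2 - (3/2)u; which vanishes at u = -1/2 and u = 0.
Evaluating at the critical points and endpoints: g(-3) = 89/4, g(-1/2) = 31/16, g(0) = 2, g(3) = -127/4.
The maximum over the interval is 89/4, attained at u = -3.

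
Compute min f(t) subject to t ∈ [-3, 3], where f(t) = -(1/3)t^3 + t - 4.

The derivative is -t^2 + 1, which vanishes at t = -1 and t = 1.
Evaluating at the critical points and endpoints: f(-3) = 2,  f(-1) = -14/3,  f(1) = -10/3,  f(3) = -10.
The minimum over the interval is -10, attained at t = 3.

-10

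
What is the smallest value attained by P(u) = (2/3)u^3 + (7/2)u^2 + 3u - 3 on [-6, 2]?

The derivative is 2u^2 + 7u + 3, which vanishes at u = -3 and u = -1/2.
Candidates: P(-6) = -39; P(-3) = 3/2; P(-1/2) = -89/24; P(2) = 67/3.
The minimum over the interval is -39, attained at u = -6.

-39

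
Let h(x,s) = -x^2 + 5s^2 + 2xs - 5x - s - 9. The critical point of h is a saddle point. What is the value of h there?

∂h/∂x = -2x + 2s - 5 = 0 and ∂h/∂s = 2x + 10s - 1 = 0, so (x, s) = (-2, 1/2).
The Hessian has h_{xx} = -2, h_{ss} = 10, h_{xs} = 2, giving D = -24 < 0, so the point is a saddle point.
h(-2, 1/2) = -17/4.

-17/4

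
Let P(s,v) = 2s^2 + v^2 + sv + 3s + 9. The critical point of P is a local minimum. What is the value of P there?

∂P/∂s = 4s + v + 3 = 0 and ∂P/∂v = s + 2v = 0, so (s, v) = (-6/7, 3/7).
The Hessian has P_{ss} = 4, P_{vv} = 2, P_{sv} = 1, giving D = 7 > 0 with P_{ss} > 0, so the point is a local minimum.
P(-6/7, 3/7) = 54/7.

54/7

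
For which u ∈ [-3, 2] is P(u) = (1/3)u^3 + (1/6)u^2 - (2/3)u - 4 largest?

2

The derivative is u^2 + (1/3)u - 2/3, which vanishes at u = -1 and u = 2/3.
Candidates: P(-3) = -19/2; P(-1) = -7/2; P(2/3) = -346/81; P(2) = -2.
The maximum over the interval is -2, attained at u = 2.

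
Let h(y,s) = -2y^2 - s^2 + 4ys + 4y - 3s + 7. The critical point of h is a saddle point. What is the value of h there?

∂h/∂y = -4y + 4s + 4 = 0 and ∂h/∂s = 4y - 2s - 3 = 0, so (y, s) = (1/2, -1/2).
The Hessian has h_{yy} = -4, h_{ss} = -2, h_{ys} = 4, giving D = -8 < 0, so the point is a saddle point.
h(1/2, -1/2) = 35/4.

35/4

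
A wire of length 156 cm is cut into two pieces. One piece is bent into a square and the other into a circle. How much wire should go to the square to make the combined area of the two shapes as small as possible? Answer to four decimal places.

87.3755

Let x be the length used for the square. Square side x/4; circle radius (156−x)/(2π).
A(x) = (x/4)² + π·((156−x)/(2π))² = x²/16 + (156−x)²/(4π) for 0 ≤ x ≤ 156. A'(x) = x/8 − (156−x)/(2π) = 0 gives x = 4·156/(π+4) ≈ 87.3755.
A'' = 1/8 + 1/(2π) > 0, so this gives the minimum combined area; x ≈ 87.3755 cm to the square.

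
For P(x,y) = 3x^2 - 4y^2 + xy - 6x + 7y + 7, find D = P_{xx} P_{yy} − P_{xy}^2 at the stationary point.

∂P/∂x = 6x + y - 6 = 0 and ∂P/∂y = x - 8y + 7 = 0, so (x, y) = (41/49, 48/49).
The Hessian has P_{xx} = 6, P_{yy} = -8, P_{xy} = 1, giving D = -49 < 0, so the point is a saddle point.
D = (6)·(-8) − (1)^2 = -49.

-49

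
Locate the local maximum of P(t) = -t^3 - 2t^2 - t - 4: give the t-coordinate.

-1/3

P'(t) = -3t^2 - 4t - 1 = 0 at t = -1, -1/3.
Second-derivative test with P''(t) = -6t - 4: P''(-1) = 2 > 0 ⇒ local minimum; P''(-1/3) = -2 < 0 ⇒ local maximum.
So the local maximum value is P(-1/3) = -104/27.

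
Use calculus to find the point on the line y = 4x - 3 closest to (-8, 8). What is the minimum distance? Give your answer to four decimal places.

10.4290

Minimize D(x)^2 = (x + 8)^2 + (4x - 11)^2.
d/dx[D^2] = 2(x + 8) + 2·4·(4x - 11) = 0 ⇒ x = 36/17.
Then y = 93/17 and the distance is √(1849/17) ≈ 10.4290.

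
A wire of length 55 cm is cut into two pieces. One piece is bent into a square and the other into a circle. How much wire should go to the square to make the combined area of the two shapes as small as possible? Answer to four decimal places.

30.8055

Let x be the length used for the square. Square side x/4; circle radius (55−x)/(2π).
A(x) = (x/4)² + π·((55−x)/(2π))² = x²/16 + (55−x)²/(4π) for 0 ≤ x ≤ 55. A'(x) = x/8 − (55−x)/(2π) = 0 gives x = 4·55/(π+4) ≈ 30.8055.
A'' = 1/8 + 1/(2π) > 0, so this gives the minimum combined area; x ≈ 30.8055 cm to the square.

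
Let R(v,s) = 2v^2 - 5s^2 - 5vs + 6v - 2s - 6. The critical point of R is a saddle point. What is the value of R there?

∂R/∂v = 4v - 5s + 6 = 0 and ∂R/∂s = -5v - 10s - 2 = 0, so (v, s) = (-14/13, 22/65).
The Hessian has R_{vv} = 4, R_{ss} = -10, R_{vs} = -5, giving D = -65 < 0, so the point is a saddle point.
R(-14/13, 22/65) = -622/65.

-622/65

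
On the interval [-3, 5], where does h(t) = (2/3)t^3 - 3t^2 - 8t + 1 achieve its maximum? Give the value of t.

Differentiating, h'(t) = 2t^2 - 6t - 8; which vanishes at t = -1 and t = 4.
Candidates: h(-3) = -20,  h(-1) = 16/3,  h(4) = -109/3,  h(5) = -92/3.
The maximum over the interval is 16/3, attained at t = -1.

-1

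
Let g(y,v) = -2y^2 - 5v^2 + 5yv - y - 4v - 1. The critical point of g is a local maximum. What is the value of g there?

14/5

∂g/∂y = -4y + 5v - 1 = 0 and ∂g/∂v = 5y - 10v - 4 = 0, so (y, v) = (-2, -7/5).
The Hessian has g_{yy} = -4, g_{vv} = -10, g_{yv} = 5, giving D = 15 > 0 with g_{yy} < 0, so the point is a local maximum.
g(-2, -7/5) = 14/5.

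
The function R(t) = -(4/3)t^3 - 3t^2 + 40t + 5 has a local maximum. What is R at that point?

R'(t) = -4t^2 - 6t + 40. Setting R'(t) = 0 gives t ∈ {-4, 5/2}.
R''(t) = -8t - 6. R''(-4) = 26 > 0 ⇒ local minimum; R''(5/2) = -26 < 0 ⇒ local maximum.
The local maximum is R(5/2) = 785/12.

785/12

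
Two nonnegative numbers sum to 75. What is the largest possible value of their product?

With x + y = 75, the product is P(x) = x(75 − x).
P'(x) = 75 − 2x = 0 gives x = 75/2; P'' = −2 < 0, so this is the maximum.
P = 75/2·75/2 = 5625/4.

5625/4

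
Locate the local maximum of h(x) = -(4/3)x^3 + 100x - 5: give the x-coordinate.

5

h'(x) = -4x^2 + 100. Setting h'(x) = 0 gives x ∈ {-5, 5}.
Since h''(x) = -8x, we get h''(-5) = 40 > 0 ⇒ local minimum; h''(5) = -40 < 0 ⇒ local maximum.
The local maximum is h(5) = 985/3.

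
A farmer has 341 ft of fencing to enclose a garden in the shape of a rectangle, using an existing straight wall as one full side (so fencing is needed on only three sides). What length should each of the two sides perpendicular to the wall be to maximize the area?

341/4

Let the sides perpendicular to the wall have length x and the parallel side y, so 2x + y = 341 and the area is A = xy = x(341 − 2x).
A'(x) = 341 − 4x = 0 gives x = 341/4, and A''(x) = −4 < 0 confirms a maximum.
Then y = 341 − 2·341/4 = 341/2 and A = 116281/8.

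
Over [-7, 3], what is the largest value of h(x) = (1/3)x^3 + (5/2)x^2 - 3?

57/2

The derivative is x^2 + 5x, which vanishes at x = -5 and x = 0.
Evaluating at the critical points and endpoints: h(-7) = 31/6,  h(-5) = 107/6,  h(0) = -3,  h(3) = 57/2.
Hence the absolute maximum is 57/2 at x = 3.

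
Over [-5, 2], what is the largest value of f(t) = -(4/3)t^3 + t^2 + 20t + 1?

Differentiating, f'(t) = -4t^2 + 2t + 20; whose only zero in [-5, 2] is t = -2.
Evaluating at the critical points and endpoints: f(-5) = 278/3,  f(-2) = -73/3,  f(2) = 103/3.
So the maximum is f(-5) = 278/3.

278/3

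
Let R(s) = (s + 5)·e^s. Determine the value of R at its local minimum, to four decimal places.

R'(s) = 1·e^s + (s + 5)·1·e^s = (s + 6)·e^s. Since e^s > 0, the only critical point is s = -6.
R''(-6) has the same sign as 1 > 0, so this is a local minimum.
R(-6) = (-1)·e^(-6) ≈ -0.0025.

-0.0025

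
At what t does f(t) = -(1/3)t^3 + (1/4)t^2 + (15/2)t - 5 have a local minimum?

Critical points: f'(t) = -t^2 + (1/2)t + 15/2 vanishes at t = -5/2, 3.
f''(t) = -2t + 1/2. f''(-5/2) = 11/2 > 0 ⇒ local minimum; f''(3) = -11/2 < 0 ⇒ local maximum.
So the local minimum value is f(-5/2) = -815/48.

-5/2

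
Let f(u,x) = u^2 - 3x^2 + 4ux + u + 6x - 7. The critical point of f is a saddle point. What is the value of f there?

-187/28

∂f/∂u = 2u + 4x + 1 = 0 and ∂f/∂x = 4u - 6x + 6 = 0, so (u, x) = (-15/14, 2/7).
The Hessian has f_{uu} = 2, f_{xx} = -6, f_{ux} = 4, giving D = -28 < 0, so the point is a saddle point.
f(-15/14, 2/7) = -187/28.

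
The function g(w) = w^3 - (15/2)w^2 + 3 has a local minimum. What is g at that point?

g'(w) = 3w^2 - 15w. Setting g'(w) = 0 gives w ∈ {0, 5}.
Since g''(w) = 6w - 15, we get g''(0) = -15 < 0 ⇒ local maximum; g''(5) = 15 > 0 ⇒ local minimum.
Thus g has its local minimum at w = 5, with value -119/2.

-119/2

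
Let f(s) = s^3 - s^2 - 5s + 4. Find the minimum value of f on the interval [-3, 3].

The derivative is 3s^2 - 2s - 5, which vanishes at s = -1 and s = 5/3.
Candidates: f(-3) = -17,  f(-1) = 7,  f(5/3) = -67/27,  f(3) = 7.
So the minimum is f(-3) = -17.

-17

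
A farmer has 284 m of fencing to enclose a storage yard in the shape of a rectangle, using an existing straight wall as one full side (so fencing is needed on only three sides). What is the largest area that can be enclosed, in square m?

Let the sides perpendicular to the wall have length x and the parallel side y, so 2x + y = 284 and the area is A = xy = x(284 − 2x).
A'(x) = 284 − 4x = 0 gives x = 71, and A''(x) = −4 < 0 confirms a maximum.
Then y = 284 − 2·71 = 142 and A = 10082.

10082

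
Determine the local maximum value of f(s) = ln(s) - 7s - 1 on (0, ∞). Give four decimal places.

-3.9459

f'(s) = 1/s − 7 = 0 gives s = 1/7.
f''(s) = -1/s², which is negative for s > 0, so this is a local maximum.
f(1/7) = 1·ln(1/7) - 1 - 1 ≈ -3.9459.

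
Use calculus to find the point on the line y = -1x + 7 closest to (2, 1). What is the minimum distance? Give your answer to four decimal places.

2.8284

Minimize D(x)^2 = (x - 2)^2 + (-x + 6)^2.
d/dx[D^2] = 2(x - 2) + 2·(-1)·(-x + 6) = 0 ⇒ x = 4.
Then y = 3 and the distance is √(8) ≈ 2.8284.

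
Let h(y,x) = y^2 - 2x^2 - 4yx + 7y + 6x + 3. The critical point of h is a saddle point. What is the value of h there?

89/12

∂h/∂y = 2y - 4x + 7 = 0 and ∂h/∂x = -4y - 4x + 6 = 0, so (y, x) = (-1/6, 5/3).
The Hessian has h_{yy} = 2, h_{xx} = -4, h_{yx} = -4, giving D = -24 < 0, so the point is a saddle point.
h(-1/6, 5/3) = 89/12.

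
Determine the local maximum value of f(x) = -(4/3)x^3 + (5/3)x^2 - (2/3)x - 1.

-13/12

f'(x) = -4x^2 + (10/3)x - 2/3 = 0 at x = 1/3, 1/2.
Since f''(x) = -8x + 10/3, we get f''(1/3) = 2/3 > 0 ⇒ local minimum; f''(1/2) = -2/3 < 0 ⇒ local maximum.
The local maximum is f(1/2) = -13/12.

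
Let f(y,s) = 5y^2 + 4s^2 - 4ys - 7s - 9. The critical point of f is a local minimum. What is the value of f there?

-821/64

∂f/∂y = 10y - 4s = 0 and ∂f/∂s = -4y + 8s - 7 = 0, so (y, s) = (7/16, 35/32).
The Hessian has f_{yy} = 10, f_{ss} = 8, f_{ys} = -4, giving D = 64 > 0 with f_{yy} > 0, so the point is a local minimum.
f(7/16, 35/32) = -821/64.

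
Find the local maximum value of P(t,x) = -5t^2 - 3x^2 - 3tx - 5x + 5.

380/51

∂P/∂t = -10t - 3x = 0 and ∂P/∂x = -3t - 6x - 5 = 0, so (t, x) = (5/17, -50/51).
The Hessian has P_{tt} = -10, P_{xx} = -6, P_{tx} = -3, giving D = 51 > 0 with P_{tt} < 0, so the point is a local maximum.
P(5/17, -50/51) = 380/51.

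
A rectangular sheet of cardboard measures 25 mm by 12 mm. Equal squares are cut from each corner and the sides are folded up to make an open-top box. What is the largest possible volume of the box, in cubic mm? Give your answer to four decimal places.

350.1428

With cut size x, the volume is V(x) = x(25 − 2x)(12 − 2x) for 0 < x < 6.
V'(x) = 12x^2 − 148x + 300. Setting V'(x) = 0 gives x ≈ 2.5573 (the root in (0, 6)).
V''(x) = 24x − 148 is negative there, so this is the maximum; V ≈ 350.1428.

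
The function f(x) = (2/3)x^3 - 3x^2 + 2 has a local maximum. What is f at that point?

2

f'(x) = 2x^2 - 6x. Setting f'(x) = 0 gives x ∈ {0, 3}.
Second-derivative test with f''(x) = 4x - 6: f''(0) = -6 < 0 ⇒ local maximum; f''(3) = 6 > 0 ⇒ local minimum.
So the local maximum value is f(0) = 2.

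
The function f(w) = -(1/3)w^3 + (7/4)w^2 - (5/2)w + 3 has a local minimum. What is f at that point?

f'(w) = -w^2 + (7/2)w - 5/2 = 0 at w = 1, 5/2.
Since f''(w) = -2w + 7/2, we get f''(1) = 3/2 > 0 ⇒ local minimum; f''(5/2) = -3/2 < 0 ⇒ local maximum.
Thus f has its local minimum at w = 1, with value 23/12.

23/12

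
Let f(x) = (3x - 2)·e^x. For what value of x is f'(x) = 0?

Differentiating with the product rule gives f'(x) = (3x + 1)·e^x. Since e^x > 0, the only critical point is x = -1/3.
f''(-1/3) has the same sign as 3 > 0, so this is a local minimum.
f(-1/3) = (-3)·e^(-1/3) ≈ -2.1496.

-1/3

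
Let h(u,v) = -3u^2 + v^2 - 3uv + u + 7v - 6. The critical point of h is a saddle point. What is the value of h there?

∂h/∂u = -6u - 3v + 1 = 0 and ∂h/∂v = -3u + 2v + 7 = 0, so (u, v) = (23/21, -13/7).
The Hessian has h_{uu} = -6, h_{vv} = 2, h_{uv} = -3, giving D = -21 < 0, so the point is a saddle point.
h(23/21, -13/7) = -251/21.

-251/21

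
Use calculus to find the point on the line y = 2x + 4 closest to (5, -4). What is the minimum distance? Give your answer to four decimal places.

8.0498

Minimize D(x)^2 = (x - 5)^2 + (2x + 8)^2.
d/dx[D^2] = 2(x - 5) + 2·2·(2x + 8) = 0 ⇒ x = -11/5.
Then y = -2/5 and the distance is √(324/5) ≈ 8.0498.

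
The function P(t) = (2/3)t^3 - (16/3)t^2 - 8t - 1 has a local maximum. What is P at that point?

P'(t) = 2t^2 - (32/3)t - 8. Setting P'(t) = 0 gives t ∈ {-2/3, 6}.
Since P''(t) = 4t - 32/3, we get P''(-2/3) = -40/3 < 0 ⇒ local maximum; P''(6) = 40/3 > 0 ⇒ local minimum.
Thus P has its local maximum at t = -2/3, with value 143/81.

143/81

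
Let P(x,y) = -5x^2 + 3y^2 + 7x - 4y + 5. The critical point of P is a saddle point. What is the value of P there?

∂P/∂x = -10x + 7 = 0 and ∂P/∂y = 6y - 4 = 0, so (x, y) = (7/10, 2/3).
The Hessian has P_{xx} = -10, P_{yy} = 6, P_{xy} = 0, giving D = -60 < 0, so the point is a saddle point.
P(7/10, 2/3) = 367/60.

367/60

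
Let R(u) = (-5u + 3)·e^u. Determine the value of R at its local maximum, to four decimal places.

3.3516

By the product rule, R'(u) = (-5u - 2)·e^u. Since e^u > 0, the only critical point is u = -2/5.
R''(-2/5) has the same sign as -5 < 0, so this is a local maximum.
R(-2/5) = (5)·e^(-2/5) ≈ 3.3516.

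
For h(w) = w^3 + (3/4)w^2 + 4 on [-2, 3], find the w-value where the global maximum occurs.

3

Differentiating, h'(w) = 3w^2 + (3/2)w; which vanishes at w = -1/2 and w = 0.
Compare values at every candidate in [-2, 3]: h(-2) = -1, h(-1/2) = 65/16, h(0) = 4, h(3) = 151/4.
Hence the absolute maximum is 151/4 at w = 3.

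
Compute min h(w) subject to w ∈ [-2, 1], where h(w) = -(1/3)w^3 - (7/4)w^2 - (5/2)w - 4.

h'(w) = -w^2 - (7/2)w - 5/2, whose only zero in [-2, 1] is w = -1.
Compare values at every candidate in [-2, 1]: h(-2) = -10/3,  h(-1) = -35/12,  h(1) = -103/12.
Hence the absolute minimum is -103/12 at w = 1.

-103/12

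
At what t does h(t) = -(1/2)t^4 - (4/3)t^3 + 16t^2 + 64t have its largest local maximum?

h'(t) = -2t^3 - 4t^2 + 32t + 64. Setting h'(t) = 0 gives t ∈ {-4, -2, 4}.
Second-derivative test with h''(t) = -6t^2 - 8t + 32: h''(-4) = -32 < 0 ⇒ local maximum; h''(-2) = 24 > 0 ⇒ local minimum; h''(4) = -96 < 0 ⇒ local maximum.
The largest local maximum is h(4) = 896/3.

4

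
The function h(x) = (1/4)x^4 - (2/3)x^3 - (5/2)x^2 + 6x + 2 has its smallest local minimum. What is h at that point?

-32/3

Critical points: h'(x) = x^3 - 2x^2 - 5x + 6 vanishes at x = -2, 1, 3.
Since h''(x) = 3x^2 - 4x - 5, we get h''(-2) = 15 > 0 ⇒ local minimum; h''(1) = -6 < 0 ⇒ local maximum; h''(3) = 10 > 0 ⇒ local minimum.
Thus h has its smallest local minimum at x = -2, with value -32/3.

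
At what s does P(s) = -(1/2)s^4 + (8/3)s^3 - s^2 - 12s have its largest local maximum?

-1

Critical points: P'(s) = -2s^3 + 8s^2 - 2s - 12 vanishes at s = -1, 2, 3.
Second-derivative test with P''(s) = -6s^2 + 16s - 2: P''(-1) = -24 < 0 ⇒ local maximum; P''(2) = 6 > 0 ⇒ local minimum; P''(3) = -8 < 0 ⇒ local maximum.
Thus P has its largest local maximum at s = -1, with value 47/6.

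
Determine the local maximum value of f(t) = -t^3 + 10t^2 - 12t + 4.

f'(t) = -3t^2 + 20t - 12. Setting f'(t) = 0 gives t ∈ {2/3, 6}.
f''(t) = -6t + 20. f''(2/3) = 16 > 0 ⇒ local minimum; f''(6) = -16 < 0 ⇒ local maximum.
The local maximum is f(6) = 76.

76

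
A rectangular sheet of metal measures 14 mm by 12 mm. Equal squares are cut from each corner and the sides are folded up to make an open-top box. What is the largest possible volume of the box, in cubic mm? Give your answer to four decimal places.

160.5837

With cut size x, the volume is V(x) = x(14 − 2x)(12 − 2x) for 0 < x < 6.
V'(x) = 12x^2 − 104x + 168. Setting V'(x) = 0 gives x ≈ 2.1475 (the root in (0, 6)).
V''(x) = 24x − 104 is negative there, so this is the maximum; V ≈ 160.5837.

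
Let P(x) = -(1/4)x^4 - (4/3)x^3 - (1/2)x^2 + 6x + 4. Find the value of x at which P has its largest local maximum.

P'(x) = -x^3 - 4x^2 - x + 6 = 0 at x = -3, -2, 1.
Since P''(x) = -3x^2 - 8x - 1, we get P''(-3) = -4 < 0 ⇒ local maximum; P''(-2) = 3 > 0 ⇒ local minimum; P''(1) = -12 < 0 ⇒ local maximum.
So the largest local maximum value is P(1) = 95/12.

1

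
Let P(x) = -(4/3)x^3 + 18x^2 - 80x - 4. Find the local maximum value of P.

Critical points: P'(x) = -4x^2 + 36x - 80 vanishes at x = 4, 5.
Second-derivative test with P''(x) = -8x + 36: P''(4) = 4 > 0 ⇒ local minimum; P''(5) = -4 < 0 ⇒ local maximum.
The local maximum is P(5) = -362/3.

-362/3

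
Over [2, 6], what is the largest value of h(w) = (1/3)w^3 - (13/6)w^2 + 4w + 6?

24

The derivative is w^2 - (13/3)w + 4, whose only zero in [2, 6] is w = 3.
Compare values at every candidate in [2, 6]: h(2) = 8, h(3) = 15/2, h(6) = 24.
Hence the absolute maximum is 24 at w = 6.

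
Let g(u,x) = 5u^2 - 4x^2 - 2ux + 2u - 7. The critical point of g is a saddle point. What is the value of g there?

-151/21

∂g/∂u = 10u - 2x + 2 = 0 and ∂g/∂x = -2u - 8x = 0, so (u, x) = (-4/21, 1/21).
The Hessian has g_{uu} = 10, g_{xx} = -8, g_{ux} = -2, giving D = -84 < 0, so the point is a saddle point.
g(-4/21, 1/21) = -151/21.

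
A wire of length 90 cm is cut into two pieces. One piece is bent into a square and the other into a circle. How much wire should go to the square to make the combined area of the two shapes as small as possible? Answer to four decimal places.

50.4089

Let x be the length used for the square. Square side x/4; circle radius (90−x)/(2π).
A(x) = (x/4)² + π·((90−x)/(2π))² = x²/16 + (90−x)²/(4π) for 0 ≤ x ≤ 90. A'(x) = x/8 − (90−x)/(2π) = 0 gives x = 4·90/(π+4) ≈ 50.4089.
A'' = 1/8 + 1/(2π) > 0, so this gives the minimum combined area; x ≈ 50.4089 cm to the square.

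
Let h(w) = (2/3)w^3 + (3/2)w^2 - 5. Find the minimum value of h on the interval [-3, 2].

h'(w) = 2w^2 + 3w, which vanishes at w = -3/2 and w = 0.
Candidates: h(-3) = -19/2, h(-3/2) = -31/8, h(0) = -5, h(2) = 19/3.
Hence the absolute minimum is -19/2 at w = -3.

-19/2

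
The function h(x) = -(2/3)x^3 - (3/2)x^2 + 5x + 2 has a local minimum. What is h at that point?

h'(x) = -2x^2 - 3x + 5 = 0 at x = -5/2, 1.
Second-derivative test with h''(x) = -4x - 3: h''(-5/2) = 7 > 0 ⇒ local minimum; h''(1) = -7 < 0 ⇒ local maximum.
The local minimum is h(-5/2) = -227/24.

-227/24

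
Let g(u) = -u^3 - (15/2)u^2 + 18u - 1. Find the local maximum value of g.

17/2

g'(u) = -3u^2 - 15u + 18. Setting g'(u) = 0 gives u ∈ {-6, 1}.
Since g''(u) = -6u - 15, we get g''(-6) = 21 > 0 ⇒ local minimum; g''(1) = -21 < 0 ⇒ local maximum.
So the local maximum value is g(1) = 17/2.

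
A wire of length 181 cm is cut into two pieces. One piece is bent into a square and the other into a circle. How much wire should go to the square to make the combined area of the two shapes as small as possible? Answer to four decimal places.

101.3779

Let x be the length used for the square. Square side x/4; circle radius (181−x)/(2π).
A(x) = (x/4)² + π·((181−x)/(2π))² = x²/16 + (181−x)²/(4π) for 0 ≤ x ≤ 181. A'(x) = x/8 − (181−x)/(2π) = 0 gives x = 4·181/(π+4) ≈ 101.3779.
A'' = 1/8 + 1/(2π) > 0, so this gives the minimum combined area; x ≈ 101.3779 cm to the square.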